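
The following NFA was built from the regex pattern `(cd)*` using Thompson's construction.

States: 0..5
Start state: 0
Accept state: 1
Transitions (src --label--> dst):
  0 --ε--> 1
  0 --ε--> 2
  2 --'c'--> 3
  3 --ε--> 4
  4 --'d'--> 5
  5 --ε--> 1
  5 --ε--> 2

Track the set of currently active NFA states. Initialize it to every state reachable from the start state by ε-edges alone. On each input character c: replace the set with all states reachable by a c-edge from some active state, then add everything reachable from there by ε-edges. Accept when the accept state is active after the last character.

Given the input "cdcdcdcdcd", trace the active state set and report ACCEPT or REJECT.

initial (ε-close {0}): {0,1,2}
'c' @ 1: {3,4}
'd' @ 2: {1,2,5}  [accepting]
'c' @ 3: {3,4}
'd' @ 4: {1,2,5}  [accepting]
'c' @ 5: {3,4}
'd' @ 6: {1,2,5}  [accepting]
'c' @ 7: {3,4}
'd' @ 8: {1,2,5}  [accepting]
'c' @ 9: {3,4}
'd' @ 10: {1,2,5}  [accepting]
final: {1,2,5}; accept 1 in set

Answer: ACCEPT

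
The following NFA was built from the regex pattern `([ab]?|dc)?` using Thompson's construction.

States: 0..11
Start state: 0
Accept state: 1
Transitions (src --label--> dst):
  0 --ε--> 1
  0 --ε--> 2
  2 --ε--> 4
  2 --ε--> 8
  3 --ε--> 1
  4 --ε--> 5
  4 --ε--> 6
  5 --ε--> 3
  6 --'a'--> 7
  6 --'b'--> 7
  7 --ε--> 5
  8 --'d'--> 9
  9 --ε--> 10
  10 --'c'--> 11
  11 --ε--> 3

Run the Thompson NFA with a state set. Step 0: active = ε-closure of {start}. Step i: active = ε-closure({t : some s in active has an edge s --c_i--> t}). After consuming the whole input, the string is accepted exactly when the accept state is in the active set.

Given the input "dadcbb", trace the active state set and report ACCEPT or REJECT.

initial (ε-close {0}): {0,1,2,3,4,5,6,8}
'd' @ 1: {9,10}
'a' @ 2: {}  — dead — no transitions
rest 'dcbb' ignored (set empty)
after full input: {}  (accept=1 not in)

Answer: REJECT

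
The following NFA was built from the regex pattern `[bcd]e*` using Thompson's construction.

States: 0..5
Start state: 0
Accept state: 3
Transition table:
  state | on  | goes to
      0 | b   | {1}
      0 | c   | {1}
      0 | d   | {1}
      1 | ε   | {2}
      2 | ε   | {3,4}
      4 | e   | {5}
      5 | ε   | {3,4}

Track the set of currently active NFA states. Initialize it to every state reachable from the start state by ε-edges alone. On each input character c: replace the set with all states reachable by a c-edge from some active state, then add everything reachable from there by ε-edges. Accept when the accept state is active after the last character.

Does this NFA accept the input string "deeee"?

S₀ = ε-closure({0}) = {0}
'd' @ 1: {1,2,3,4}  ✓accept
'e' @ 2: {3,4,5}  ✓accept
'e' @ 3: {3,4,5}  ✓accept
'e' @ 4: {3,4,5}  ✓accept
'e' @ 5: {3,4,5}  ✓accept
after full input: {3,4,5}  (accept=3 in)

Answer: ACCEPT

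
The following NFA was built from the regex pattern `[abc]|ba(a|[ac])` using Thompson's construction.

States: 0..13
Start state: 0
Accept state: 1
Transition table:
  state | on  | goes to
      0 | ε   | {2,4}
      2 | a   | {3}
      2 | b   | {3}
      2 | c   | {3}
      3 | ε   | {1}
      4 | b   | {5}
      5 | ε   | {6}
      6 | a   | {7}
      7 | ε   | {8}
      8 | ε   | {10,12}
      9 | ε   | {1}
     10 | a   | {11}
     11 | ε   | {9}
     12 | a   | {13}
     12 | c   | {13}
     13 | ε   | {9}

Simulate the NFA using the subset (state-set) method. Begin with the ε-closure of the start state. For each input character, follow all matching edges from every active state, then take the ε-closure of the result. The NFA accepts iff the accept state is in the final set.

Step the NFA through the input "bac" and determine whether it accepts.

Answer: ACCEPT

Derivation:
S₀ = ε-closure({0}) = {0,2,4}
'b' @ 1: {1,3,5,6}  ✓accept
'a' @ 2: {7,8,10,12}
'c' @ 3: {1,9,13}  ✓accept
final: {1,9,13}; accept 1 in set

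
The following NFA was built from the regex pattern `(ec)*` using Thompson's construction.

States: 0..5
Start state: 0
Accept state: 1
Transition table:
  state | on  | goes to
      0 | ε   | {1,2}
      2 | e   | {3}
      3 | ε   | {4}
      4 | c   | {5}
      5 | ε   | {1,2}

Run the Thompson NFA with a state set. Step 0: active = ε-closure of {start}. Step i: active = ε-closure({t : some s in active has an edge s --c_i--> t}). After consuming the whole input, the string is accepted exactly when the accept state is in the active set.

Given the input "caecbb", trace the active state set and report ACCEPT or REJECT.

start: ε-closure({0}) = {0,1,2}
'c' @ 1: {}  — no active states
rest 'aecbb' ignored (set empty)
end set {} — state 1 not in

Answer: REJECT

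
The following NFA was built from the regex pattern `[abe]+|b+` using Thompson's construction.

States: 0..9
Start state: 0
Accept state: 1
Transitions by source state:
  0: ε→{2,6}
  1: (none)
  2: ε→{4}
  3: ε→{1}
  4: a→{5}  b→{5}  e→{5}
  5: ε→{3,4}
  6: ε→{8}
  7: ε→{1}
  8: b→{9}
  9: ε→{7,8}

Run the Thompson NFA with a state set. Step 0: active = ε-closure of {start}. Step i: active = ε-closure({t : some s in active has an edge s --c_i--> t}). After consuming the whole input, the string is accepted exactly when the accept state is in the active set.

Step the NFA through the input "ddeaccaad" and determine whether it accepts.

Answer: REJECT

Derivation:
initial (ε-close {0}): {0,2,4,6,8}
'd' @ 1: {}  — no active states
rest 'deaccaad' ignored (set empty)
end set {} — state 1 not in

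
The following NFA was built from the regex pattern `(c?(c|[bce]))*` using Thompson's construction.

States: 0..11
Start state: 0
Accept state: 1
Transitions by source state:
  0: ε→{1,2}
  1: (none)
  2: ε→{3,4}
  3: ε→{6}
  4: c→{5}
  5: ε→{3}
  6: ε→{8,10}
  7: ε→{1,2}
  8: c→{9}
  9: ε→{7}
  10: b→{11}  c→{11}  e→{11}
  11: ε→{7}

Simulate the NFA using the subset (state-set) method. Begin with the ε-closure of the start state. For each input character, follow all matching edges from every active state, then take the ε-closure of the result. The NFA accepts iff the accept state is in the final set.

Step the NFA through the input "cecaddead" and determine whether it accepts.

Answer: REJECT

Derivation:
start: ε-closure({0}) = {0,1,2,3,4,6,8,10}
'c' @ 1: {1,2,3,4,5,6,7,8,9,10,11}  (accept∈set)
'e' @ 2: {1,2,3,4,6,7,8,10,11}  (accept∈set)
'c' @ 3: {1,2,3,4,5,6,7,8,9,10,11}  (accept∈set)
'a' @ 4: {}  — no active states
rest 'ddead' ignored (set empty)
after full input: {}  (accept=1 not in)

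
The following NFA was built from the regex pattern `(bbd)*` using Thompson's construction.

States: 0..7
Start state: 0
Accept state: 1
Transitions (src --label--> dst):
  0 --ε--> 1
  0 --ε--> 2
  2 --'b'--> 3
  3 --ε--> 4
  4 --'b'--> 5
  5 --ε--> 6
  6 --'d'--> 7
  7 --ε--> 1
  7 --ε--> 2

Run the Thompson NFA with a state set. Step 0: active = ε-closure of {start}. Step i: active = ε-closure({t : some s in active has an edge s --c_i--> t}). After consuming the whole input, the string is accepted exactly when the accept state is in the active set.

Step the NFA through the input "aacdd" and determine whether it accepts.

initial (ε-close {0}): {0,1,2}
'a' @ 1: {}  — no active states
rest 'acdd' ignored (set empty)
end set {} — state 1 not in

Answer: REJECT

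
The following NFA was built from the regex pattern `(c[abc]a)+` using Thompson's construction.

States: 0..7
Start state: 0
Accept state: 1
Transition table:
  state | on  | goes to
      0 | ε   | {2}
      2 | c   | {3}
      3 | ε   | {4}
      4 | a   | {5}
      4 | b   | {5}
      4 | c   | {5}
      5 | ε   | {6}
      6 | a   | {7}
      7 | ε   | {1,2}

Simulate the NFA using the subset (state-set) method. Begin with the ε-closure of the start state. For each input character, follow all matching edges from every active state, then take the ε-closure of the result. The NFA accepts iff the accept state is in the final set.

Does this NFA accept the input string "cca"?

Answer: ACCEPT

Trace:
S₀ = ε-closure({0}) = {0,2}
'c' @ 1: {3,4}
'c' @ 2: {5,6}
'a' @ 3: {1,2,7}  (accept∈set)
final: {1,2,7}; accept 1 in set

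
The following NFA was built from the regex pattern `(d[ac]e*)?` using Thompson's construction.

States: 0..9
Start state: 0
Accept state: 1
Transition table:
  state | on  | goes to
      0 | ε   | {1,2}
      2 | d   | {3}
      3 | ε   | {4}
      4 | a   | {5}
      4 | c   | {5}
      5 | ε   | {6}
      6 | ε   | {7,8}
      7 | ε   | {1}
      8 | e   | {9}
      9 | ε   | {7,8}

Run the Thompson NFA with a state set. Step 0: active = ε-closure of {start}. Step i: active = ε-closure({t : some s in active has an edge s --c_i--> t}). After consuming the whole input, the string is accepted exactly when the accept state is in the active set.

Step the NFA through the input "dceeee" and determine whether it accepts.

Answer: ACCEPT

Derivation:
initial (ε-close {0}): {0,1,2}
'd' @ 1: {3,4}
'c' @ 2: {1,5,6,7,8}  ✓accept
'e' @ 3: {1,7,8,9}  ✓accept
'e' @ 4: {1,7,8,9}  ✓accept
'e' @ 5: {1,7,8,9}  ✓accept
'e' @ 6: {1,7,8,9}  ✓accept
final: {1,7,8,9}; accept 1 in set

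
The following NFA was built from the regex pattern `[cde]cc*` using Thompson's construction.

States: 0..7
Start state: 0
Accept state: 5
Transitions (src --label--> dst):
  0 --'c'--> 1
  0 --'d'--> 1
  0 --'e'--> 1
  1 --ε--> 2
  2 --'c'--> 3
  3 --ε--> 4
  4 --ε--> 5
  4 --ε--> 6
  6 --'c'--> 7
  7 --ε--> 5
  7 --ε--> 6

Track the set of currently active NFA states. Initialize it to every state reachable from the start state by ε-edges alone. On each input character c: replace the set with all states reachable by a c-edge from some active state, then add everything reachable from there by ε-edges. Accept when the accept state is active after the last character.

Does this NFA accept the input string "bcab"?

Answer: REJECT

Derivation:
initial (ε-close {0}): {0}
'b' @ 1: {}  — no active states
rest 'cab' ignored (set empty)
end set {} — state 5 not in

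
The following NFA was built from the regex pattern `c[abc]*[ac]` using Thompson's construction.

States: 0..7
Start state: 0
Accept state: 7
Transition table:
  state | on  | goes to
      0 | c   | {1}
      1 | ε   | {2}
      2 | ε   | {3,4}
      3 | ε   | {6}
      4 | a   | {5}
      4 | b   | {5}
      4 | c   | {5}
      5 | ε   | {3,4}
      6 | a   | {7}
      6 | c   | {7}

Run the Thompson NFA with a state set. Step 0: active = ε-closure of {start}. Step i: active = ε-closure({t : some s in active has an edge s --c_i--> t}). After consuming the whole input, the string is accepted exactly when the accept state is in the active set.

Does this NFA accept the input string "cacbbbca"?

S₀ = ε-closure({0}) = {0}
'c' @ 1: {1,2,3,4,6}
'a' @ 2: {3,4,5,6,7}  ✓accept
'c' @ 3: {3,4,5,6,7}  ✓accept
'b' @ 4: {3,4,5,6}
'b' @ 5: {3,4,5,6}
'b' @ 6: {3,4,5,6}
'c' @ 7: {3,4,5,6,7}  ✓accept
'a' @ 8: {3,4,5,6,7}  ✓accept
end set {3,4,5,6,7} — state 7 in

Answer: ACCEPT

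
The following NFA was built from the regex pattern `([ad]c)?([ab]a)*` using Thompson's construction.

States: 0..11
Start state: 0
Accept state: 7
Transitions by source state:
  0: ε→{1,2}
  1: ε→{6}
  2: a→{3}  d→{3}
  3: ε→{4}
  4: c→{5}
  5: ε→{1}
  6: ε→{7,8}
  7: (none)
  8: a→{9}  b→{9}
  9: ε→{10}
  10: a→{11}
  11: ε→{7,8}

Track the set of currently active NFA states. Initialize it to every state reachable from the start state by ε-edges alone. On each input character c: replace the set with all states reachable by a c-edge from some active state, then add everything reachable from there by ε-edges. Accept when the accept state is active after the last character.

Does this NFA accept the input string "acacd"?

start: ε-closure({0}) = {0,1,2,6,7,8}
'a' @ 1: {3,4,9,10}
'c' @ 2: {1,5,6,7,8}  (accept∈set)
'a' @ 3: {9,10}
'c' @ 4: {}  — state set empty
rest 'd' ignored (set empty)
final: {}; accept 7 not in set

Answer: REJECT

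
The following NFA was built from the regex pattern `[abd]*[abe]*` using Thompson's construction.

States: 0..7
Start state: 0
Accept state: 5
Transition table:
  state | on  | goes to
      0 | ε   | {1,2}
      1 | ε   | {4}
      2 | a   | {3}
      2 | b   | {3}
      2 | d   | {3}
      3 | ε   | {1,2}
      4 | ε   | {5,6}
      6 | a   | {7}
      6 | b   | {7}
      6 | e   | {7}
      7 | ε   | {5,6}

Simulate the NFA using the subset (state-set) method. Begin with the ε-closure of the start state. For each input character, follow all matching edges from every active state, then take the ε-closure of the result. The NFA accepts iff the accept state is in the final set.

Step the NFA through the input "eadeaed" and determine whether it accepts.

S₀ = ε-closure({0}) = {0,1,2,4,5,6}
'e' @ 1: {5,6,7}  ✓accept
'a' @ 2: {5,6,7}  ✓accept
'd' @ 3: {}  — state set empty
rest 'eaed' ignored (set empty)
end set {} — state 5 not in

Answer: REJECT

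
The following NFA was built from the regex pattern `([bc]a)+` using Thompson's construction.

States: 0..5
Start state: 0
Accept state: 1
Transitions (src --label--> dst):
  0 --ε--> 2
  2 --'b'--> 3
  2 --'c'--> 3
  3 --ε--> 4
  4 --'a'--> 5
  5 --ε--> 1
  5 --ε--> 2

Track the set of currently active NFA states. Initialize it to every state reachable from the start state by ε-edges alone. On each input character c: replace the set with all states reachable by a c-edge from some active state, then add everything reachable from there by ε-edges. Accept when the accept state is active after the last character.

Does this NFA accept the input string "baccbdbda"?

initial (ε-close {0}): {0,2}
'b' @ 1: {3,4}
'a' @ 2: {1,2,5}  ✓accept
'c' @ 3: {3,4}
'c' @ 4: {}  — state set empty
rest 'bdbda' ignored (set empty)
end set {} — state 1 not in

Answer: REJECT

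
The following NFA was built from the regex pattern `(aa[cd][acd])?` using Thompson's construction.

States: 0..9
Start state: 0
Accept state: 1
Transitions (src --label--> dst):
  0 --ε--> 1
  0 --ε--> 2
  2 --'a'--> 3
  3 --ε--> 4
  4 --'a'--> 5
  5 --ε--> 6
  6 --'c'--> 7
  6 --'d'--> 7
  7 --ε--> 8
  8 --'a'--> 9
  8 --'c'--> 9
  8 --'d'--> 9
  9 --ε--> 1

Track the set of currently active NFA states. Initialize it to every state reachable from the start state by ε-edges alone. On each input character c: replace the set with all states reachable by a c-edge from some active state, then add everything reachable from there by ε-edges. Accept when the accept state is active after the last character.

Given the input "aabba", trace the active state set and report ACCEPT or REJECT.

Answer: REJECT

Steps:
S₀ = ε-closure({0}) = {0,1,2}
'a' @ 1: {3,4}
'a' @ 2: {5,6}
'b' @ 3: {}  — no active states
rest 'ba' ignored (set empty)
end set {} — state 1 not in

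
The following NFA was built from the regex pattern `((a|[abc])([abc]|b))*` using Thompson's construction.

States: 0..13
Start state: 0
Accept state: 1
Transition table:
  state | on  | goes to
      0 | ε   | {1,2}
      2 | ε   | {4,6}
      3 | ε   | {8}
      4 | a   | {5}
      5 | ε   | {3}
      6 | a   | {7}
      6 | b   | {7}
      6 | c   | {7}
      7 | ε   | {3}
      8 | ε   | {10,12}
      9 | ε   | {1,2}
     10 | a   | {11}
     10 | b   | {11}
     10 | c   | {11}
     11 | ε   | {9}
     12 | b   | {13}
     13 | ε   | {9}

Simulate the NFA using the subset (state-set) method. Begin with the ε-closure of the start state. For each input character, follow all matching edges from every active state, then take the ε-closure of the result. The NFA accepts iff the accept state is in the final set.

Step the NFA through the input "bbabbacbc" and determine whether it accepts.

initial (ε-close {0}): {0,1,2,4,6}
'b' @ 1: {3,7,8,10,12}
'b' @ 2: {1,2,4,6,9,11,13}  ✓accept
'a' @ 3: {3,5,7,8,10,12}
'b' @ 4: {1,2,4,6,9,11,13}  ✓accept
'b' @ 5: {3,7,8,10,12}
'a' @ 6: {1,2,4,6,9,11}  ✓accept
'c' @ 7: {3,7,8,10,12}
'b' @ 8: {1,2,4,6,9,11,13}  ✓accept
'c' @ 9: {3,7,8,10,12}
after full input: {3,7,8,10,12}  (accept=1 not in)

Answer: REJECT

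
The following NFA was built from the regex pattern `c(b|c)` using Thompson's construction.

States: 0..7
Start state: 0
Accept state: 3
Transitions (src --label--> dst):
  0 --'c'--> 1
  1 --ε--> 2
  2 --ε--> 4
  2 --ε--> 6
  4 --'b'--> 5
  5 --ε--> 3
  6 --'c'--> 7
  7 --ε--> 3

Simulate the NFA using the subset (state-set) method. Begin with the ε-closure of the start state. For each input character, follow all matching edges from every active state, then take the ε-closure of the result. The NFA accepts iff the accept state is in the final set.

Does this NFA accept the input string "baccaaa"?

S₀ = ε-closure({0}) = {0}
'b' @ 1: {}  — state set empty
rest 'accaaa' ignored (set empty)
end set {} — state 3 not in

Answer: REJECT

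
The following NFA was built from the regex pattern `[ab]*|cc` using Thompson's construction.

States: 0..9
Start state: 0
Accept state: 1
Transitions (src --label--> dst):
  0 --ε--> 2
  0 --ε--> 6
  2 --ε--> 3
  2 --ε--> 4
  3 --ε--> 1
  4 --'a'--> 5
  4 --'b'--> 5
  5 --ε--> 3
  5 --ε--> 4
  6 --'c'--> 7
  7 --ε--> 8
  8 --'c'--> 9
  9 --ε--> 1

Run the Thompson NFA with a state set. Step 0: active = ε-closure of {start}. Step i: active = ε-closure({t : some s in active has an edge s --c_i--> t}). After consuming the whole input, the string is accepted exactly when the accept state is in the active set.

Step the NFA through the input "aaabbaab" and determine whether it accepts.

S₀ = ε-closure({0}) = {0,1,2,3,4,6}
'a' @ 1: {1,3,4,5}  (accept∈set)
'a' @ 2: {1,3,4,5}  (accept∈set)
'a' @ 3: {1,3,4,5}  (accept∈set)
'b' @ 4: {1,3,4,5}  (accept∈set)
'b' @ 5: {1,3,4,5}  (accept∈set)
'a' @ 6: {1,3,4,5}  (accept∈set)
'a' @ 7: {1,3,4,5}  (accept∈set)
'b' @ 8: {1,3,4,5}  (accept∈set)
end set {1,3,4,5} — state 1 in

Answer: ACCEPT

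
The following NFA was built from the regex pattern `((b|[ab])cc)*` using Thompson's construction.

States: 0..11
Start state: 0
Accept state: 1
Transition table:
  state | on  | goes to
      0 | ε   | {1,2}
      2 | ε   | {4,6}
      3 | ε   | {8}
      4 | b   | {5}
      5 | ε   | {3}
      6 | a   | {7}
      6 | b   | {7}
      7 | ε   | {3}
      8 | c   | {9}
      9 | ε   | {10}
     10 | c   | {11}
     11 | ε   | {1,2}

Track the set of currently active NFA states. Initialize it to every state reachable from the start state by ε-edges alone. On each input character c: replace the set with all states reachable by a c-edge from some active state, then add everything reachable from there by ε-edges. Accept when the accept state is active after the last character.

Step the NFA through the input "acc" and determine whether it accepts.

Answer: ACCEPT

Derivation:
initial (ε-close {0}): {0,1,2,4,6}
'a' @ 1: {3,7,8}
'c' @ 2: {9,10}
'c' @ 3: {1,2,4,6,11}  (accept∈set)
end set {1,2,4,6,11} — state 1 in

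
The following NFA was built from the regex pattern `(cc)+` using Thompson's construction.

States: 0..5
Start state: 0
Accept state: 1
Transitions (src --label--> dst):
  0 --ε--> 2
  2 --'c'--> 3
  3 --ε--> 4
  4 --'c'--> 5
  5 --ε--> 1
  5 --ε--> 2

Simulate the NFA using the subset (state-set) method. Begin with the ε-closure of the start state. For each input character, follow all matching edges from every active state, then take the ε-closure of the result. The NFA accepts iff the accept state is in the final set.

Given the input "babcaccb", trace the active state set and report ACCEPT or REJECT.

Answer: REJECT

Derivation:
start: ε-closure({0}) = {0,2}
'b' @ 1: {}  — dead — no transitions
rest 'abcaccb' ignored (set empty)
after full input: {}  (accept=1 not in)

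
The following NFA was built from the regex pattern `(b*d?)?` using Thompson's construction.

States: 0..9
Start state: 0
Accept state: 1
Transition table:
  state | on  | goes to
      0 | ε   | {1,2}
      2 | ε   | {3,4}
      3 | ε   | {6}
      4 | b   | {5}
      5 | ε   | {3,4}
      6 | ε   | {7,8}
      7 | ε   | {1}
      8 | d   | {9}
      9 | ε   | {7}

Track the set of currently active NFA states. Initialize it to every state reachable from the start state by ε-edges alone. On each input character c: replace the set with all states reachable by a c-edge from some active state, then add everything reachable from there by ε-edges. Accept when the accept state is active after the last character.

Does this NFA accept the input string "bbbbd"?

initial (ε-close {0}): {0,1,2,3,4,6,7,8}
'b' @ 1: {1,3,4,5,6,7,8}  [accepting]
'b' @ 2: {1,3,4,5,6,7,8}  [accepting]
'b' @ 3: {1,3,4,5,6,7,8}  [accepting]
'b' @ 4: {1,3,4,5,6,7,8}  [accepting]
'd' @ 5: {1,7,9}  [accepting]
end set {1,7,9} — state 1 in

Answer: ACCEPT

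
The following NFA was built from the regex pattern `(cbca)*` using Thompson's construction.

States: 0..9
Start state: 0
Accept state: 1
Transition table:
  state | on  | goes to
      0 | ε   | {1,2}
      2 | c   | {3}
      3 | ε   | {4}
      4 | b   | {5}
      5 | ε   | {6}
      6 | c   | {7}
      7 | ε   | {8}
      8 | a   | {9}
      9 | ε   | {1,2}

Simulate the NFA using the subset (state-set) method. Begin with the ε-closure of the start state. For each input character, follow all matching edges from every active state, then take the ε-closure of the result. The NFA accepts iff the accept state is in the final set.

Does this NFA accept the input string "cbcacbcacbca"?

Answer: ACCEPT

Trace:
start: ε-closure({0}) = {0,1,2}
'c' @ 1: {3,4}
'b' @ 2: {5,6}
'c' @ 3: {7,8}
'a' @ 4: {1,2,9}  (accept∈set)
'c' @ 5: {3,4}
'b' @ 6: {5,6}
'c' @ 7: {7,8}
'a' @ 8: {1,2,9}  (accept∈set)
'c' @ 9: {3,4}
'b' @ 10: {5,6}
'c' @ 11: {7,8}
'a' @ 12: {1,2,9}  (accept∈set)
end set {1,2,9} — state 1 in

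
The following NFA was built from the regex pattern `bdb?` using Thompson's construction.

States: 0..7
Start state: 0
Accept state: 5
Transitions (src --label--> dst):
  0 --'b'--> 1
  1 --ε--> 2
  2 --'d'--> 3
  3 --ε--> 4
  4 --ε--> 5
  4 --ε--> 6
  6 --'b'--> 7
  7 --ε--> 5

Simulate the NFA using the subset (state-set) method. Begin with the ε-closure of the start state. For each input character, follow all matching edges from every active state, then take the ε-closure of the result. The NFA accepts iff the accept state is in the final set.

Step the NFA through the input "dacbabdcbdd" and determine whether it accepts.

initial (ε-close {0}): {0}
'd' @ 1: {}  — no active states
rest 'acbabdcbdd' ignored (set empty)
end set {} — state 5 not in

Answer: REJECT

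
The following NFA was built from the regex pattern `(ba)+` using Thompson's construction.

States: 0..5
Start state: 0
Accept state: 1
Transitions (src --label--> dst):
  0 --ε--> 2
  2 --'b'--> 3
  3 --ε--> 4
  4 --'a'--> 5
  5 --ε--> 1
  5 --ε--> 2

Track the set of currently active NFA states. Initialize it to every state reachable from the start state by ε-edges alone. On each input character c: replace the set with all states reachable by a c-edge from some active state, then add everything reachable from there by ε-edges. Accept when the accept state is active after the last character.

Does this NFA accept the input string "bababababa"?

S₀ = ε-closure({0}) = {0,2}
'b' @ 1: {3,4}
'a' @ 2: {1,2,5}  [accepting]
'b' @ 3: {3,4}
'a' @ 4: {1,2,5}  [accepting]
'b' @ 5: {3,4}
'a' @ 6: {1,2,5}  [accepting]
'b' @ 7: {3,4}
'a' @ 8: {1,2,5}  [accepting]
'b' @ 9: {3,4}
'a' @ 10: {1,2,5}  [accepting]
end set {1,2,5} — state 1 in

Answer: ACCEPT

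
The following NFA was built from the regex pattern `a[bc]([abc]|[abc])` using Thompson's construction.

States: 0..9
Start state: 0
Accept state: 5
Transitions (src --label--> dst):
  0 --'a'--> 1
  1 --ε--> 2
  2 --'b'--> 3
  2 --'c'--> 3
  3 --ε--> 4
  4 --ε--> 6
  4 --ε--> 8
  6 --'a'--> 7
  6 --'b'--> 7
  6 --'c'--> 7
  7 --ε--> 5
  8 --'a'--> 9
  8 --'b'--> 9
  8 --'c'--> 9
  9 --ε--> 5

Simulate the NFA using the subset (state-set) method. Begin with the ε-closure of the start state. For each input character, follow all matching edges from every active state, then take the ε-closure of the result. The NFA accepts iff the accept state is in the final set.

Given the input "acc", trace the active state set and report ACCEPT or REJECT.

Answer: ACCEPT

Derivation:
start: ε-closure({0}) = {0}
'a' @ 1: {1,2}
'c' @ 2: {3,4,6,8}
'c' @ 3: {5,7,9}  ✓accept
final: {5,7,9}; accept 5 in set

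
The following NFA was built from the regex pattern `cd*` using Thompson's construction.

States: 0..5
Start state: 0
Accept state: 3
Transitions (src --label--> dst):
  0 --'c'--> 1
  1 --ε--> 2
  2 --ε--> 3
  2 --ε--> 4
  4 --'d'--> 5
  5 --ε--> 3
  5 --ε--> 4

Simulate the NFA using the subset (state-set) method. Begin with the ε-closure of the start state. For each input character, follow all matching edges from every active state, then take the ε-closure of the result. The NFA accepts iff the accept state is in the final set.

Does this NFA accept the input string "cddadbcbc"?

S₀ = ε-closure({0}) = {0}
'c' @ 1: {1,2,3,4}  (accept∈set)
'd' @ 2: {3,4,5}  (accept∈set)
'd' @ 3: {3,4,5}  (accept∈set)
'a' @ 4: {}  — state set empty
rest 'dbcbc' ignored (set empty)
final: {}; accept 3 not in set

Answer: REJECT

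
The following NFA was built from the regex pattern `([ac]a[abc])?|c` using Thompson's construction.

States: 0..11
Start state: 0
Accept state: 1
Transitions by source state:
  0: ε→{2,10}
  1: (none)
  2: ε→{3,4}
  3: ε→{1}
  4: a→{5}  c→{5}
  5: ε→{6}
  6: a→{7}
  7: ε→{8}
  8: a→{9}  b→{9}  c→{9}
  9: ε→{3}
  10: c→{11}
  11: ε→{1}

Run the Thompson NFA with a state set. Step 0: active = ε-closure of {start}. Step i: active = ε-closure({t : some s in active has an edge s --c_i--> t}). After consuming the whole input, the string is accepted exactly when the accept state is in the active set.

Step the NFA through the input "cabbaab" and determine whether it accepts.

Answer: REJECT

Derivation:
start: ε-closure({0}) = {0,1,2,3,4,10}
'c' @ 1: {1,5,6,11}  (accept∈set)
'a' @ 2: {7,8}
'b' @ 3: {1,3,9}  (accept∈set)
'b' @ 4: {}  — no active states
rest 'aab' ignored (set empty)
end set {} — state 1 not in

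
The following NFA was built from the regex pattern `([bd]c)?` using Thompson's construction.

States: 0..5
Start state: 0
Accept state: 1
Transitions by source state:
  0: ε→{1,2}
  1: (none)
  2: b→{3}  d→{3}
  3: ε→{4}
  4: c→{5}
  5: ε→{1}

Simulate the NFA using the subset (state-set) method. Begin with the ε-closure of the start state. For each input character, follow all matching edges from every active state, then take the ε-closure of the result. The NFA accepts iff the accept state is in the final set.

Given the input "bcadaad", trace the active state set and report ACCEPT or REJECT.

Answer: REJECT

Derivation:
S₀ = ε-closure({0}) = {0,1,2}
'b' @ 1: {3,4}
'c' @ 2: {1,5}  (accept∈set)
'a' @ 3: {}  — no active states
rest 'daad' ignored (set empty)
after full input: {}  (accept=1 not in)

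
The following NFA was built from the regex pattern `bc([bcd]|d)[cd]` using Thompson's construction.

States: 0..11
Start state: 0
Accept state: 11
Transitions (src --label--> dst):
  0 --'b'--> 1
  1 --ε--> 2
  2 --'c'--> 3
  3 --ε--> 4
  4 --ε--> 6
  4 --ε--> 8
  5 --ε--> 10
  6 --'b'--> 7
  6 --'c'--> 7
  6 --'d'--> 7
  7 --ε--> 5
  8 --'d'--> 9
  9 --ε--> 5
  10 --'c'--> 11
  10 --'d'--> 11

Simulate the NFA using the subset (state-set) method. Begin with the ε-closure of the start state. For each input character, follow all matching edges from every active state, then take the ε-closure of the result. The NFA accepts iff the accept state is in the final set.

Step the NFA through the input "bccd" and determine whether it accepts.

Answer: ACCEPT

Steps:
S₀ = ε-closure({0}) = {0}
'b' @ 1: {1,2}
'c' @ 2: {3,4,6,8}
'c' @ 3: {5,7,10}
'd' @ 4: {11}  ✓accept
end set {11} — state 11 in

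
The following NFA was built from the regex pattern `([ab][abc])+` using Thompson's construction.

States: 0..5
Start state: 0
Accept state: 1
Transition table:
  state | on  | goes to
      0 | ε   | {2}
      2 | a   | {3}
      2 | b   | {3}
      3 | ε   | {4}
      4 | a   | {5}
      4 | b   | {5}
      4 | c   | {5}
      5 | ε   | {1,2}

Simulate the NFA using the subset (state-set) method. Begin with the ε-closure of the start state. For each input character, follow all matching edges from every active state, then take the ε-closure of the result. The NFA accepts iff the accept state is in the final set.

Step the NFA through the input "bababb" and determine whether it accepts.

S₀ = ε-closure({0}) = {0,2}
'b' @ 1: {3,4}
'a' @ 2: {1,2,5}  [accepting]
'b' @ 3: {3,4}
'a' @ 4: {1,2,5}  [accepting]
'b' @ 5: {3,4}
'b' @ 6: {1,2,5}  [accepting]
after full input: {1,2,5}  (accept=1 in)

Answer: ACCEPT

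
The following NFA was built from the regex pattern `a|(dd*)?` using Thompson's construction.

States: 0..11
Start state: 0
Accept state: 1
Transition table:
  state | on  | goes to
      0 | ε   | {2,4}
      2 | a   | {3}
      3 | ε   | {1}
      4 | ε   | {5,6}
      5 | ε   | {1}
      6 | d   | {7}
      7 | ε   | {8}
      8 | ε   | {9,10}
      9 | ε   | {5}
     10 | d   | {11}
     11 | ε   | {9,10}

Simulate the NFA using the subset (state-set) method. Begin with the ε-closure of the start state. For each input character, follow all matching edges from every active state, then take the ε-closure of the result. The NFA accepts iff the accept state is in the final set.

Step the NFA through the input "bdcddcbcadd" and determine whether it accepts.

start: ε-closure({0}) = {0,1,2,4,5,6}
'b' @ 1: {}  — state set empty
rest 'dcddcbcadd' ignored (set empty)
after full input: {}  (accept=1 not in)

Answer: REJECT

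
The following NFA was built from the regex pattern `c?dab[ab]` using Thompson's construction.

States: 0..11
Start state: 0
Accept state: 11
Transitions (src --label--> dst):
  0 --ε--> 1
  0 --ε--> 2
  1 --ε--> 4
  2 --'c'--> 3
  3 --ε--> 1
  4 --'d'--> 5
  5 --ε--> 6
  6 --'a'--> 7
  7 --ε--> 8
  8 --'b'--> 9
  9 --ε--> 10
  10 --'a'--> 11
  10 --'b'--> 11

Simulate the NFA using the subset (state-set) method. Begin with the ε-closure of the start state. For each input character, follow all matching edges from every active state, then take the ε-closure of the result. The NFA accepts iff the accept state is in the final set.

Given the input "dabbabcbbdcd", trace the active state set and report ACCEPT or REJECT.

start: ε-closure({0}) = {0,1,2,4}
'd' @ 1: {5,6}
'a' @ 2: {7,8}
'b' @ 3: {9,10}
'b' @ 4: {11}  (accept∈set)
'a' @ 5: {}  — no active states
rest 'bcbbdcd' ignored (set empty)
final: {}; accept 11 not in set

Answer: REJECT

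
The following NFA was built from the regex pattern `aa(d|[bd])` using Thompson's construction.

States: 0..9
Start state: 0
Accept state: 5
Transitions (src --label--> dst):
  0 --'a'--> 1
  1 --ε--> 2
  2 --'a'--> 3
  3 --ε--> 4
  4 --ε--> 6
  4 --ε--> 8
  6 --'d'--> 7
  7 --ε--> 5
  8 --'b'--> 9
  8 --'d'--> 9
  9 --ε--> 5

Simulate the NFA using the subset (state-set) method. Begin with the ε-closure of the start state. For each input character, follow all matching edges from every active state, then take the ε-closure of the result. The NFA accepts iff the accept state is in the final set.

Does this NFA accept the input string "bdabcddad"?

start: ε-closure({0}) = {0}
'b' @ 1: {}  — no active states
rest 'dabcddad' ignored (set empty)
end set {} — state 5 not in

Answer: REJECT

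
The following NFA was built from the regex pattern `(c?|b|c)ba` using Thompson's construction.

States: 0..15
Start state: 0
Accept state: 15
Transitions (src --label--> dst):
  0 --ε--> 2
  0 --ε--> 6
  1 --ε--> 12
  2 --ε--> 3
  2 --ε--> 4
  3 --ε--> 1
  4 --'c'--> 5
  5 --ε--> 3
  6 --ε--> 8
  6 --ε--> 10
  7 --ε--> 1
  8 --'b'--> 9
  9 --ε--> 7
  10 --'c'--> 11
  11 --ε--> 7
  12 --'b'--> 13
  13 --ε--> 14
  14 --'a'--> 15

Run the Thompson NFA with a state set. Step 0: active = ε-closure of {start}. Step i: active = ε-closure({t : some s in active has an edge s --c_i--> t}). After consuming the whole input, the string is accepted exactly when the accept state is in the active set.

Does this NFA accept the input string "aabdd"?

Answer: REJECT

Derivation:
initial (ε-close {0}): {0,1,2,3,4,6,8,10,12}
'a' @ 1: {}  — state set empty
rest 'abdd' ignored (set empty)
end set {} — state 15 not in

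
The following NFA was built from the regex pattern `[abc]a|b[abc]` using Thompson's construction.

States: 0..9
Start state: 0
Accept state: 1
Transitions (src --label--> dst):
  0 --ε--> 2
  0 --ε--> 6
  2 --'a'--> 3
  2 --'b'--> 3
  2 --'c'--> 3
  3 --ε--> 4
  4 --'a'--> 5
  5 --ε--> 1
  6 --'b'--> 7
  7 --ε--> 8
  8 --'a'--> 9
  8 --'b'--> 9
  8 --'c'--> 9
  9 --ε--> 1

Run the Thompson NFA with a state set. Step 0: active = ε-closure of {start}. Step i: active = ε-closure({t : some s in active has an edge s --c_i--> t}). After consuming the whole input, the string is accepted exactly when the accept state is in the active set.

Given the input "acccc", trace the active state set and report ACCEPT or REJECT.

Answer: REJECT

Steps:
S₀ = ε-closure({0}) = {0,2,6}
'a' @ 1: {3,4}
'c' @ 2: {}  — no active states
rest 'ccc' ignored (set empty)
after full input: {}  (accept=1 not in)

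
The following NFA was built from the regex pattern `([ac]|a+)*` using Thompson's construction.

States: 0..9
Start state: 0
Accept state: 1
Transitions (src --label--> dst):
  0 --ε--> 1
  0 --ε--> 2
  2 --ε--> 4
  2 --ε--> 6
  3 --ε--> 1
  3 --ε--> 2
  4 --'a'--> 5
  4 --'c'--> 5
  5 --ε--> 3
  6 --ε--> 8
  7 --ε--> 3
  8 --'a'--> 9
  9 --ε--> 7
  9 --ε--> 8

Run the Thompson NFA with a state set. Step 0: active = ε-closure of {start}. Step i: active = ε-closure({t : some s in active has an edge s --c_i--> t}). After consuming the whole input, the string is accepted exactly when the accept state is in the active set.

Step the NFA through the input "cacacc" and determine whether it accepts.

Answer: ACCEPT

Trace:
S₀ = ε-closure({0}) = {0,1,2,4,6,8}
'c' @ 1: {1,2,3,4,5,6,8}  (accept∈set)
'a' @ 2: {1,2,3,4,5,6,7,8,9}  (accept∈set)
'c' @ 3: {1,2,3,4,5,6,8}  (accept∈set)
'a' @ 4: {1,2,3,4,5,6,7,8,9}  (accept∈set)
'c' @ 5: {1,2,3,4,5,6,8}  (accept∈set)
'c' @ 6: {1,2,3,4,5,6,8}  (accept∈set)
end set {1,2,3,4,5,6,8} — state 1 in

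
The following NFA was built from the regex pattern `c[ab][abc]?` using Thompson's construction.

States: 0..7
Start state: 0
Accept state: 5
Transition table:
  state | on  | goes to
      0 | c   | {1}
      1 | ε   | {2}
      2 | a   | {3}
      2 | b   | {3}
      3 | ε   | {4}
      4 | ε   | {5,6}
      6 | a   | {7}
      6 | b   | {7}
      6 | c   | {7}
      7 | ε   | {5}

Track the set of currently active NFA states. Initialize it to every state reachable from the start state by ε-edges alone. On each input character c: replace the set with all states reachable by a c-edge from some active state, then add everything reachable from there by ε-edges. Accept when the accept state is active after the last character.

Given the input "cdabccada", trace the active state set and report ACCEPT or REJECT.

S₀ = ε-closure({0}) = {0}
'c' @ 1: {1,2}
'd' @ 2: {}  — dead — no transitions
rest 'abccada' ignored (set empty)
final: {}; accept 5 not in set

Answer: REJECT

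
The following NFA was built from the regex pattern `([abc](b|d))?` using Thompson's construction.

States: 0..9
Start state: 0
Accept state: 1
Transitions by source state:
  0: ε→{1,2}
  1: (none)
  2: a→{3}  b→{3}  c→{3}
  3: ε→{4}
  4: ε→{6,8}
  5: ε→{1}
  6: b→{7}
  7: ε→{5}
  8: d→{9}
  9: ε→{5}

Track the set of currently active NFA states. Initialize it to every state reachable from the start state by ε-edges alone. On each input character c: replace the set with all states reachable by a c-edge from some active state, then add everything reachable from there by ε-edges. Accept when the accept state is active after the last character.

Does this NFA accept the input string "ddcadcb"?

initial (ε-close {0}): {0,1,2}
'd' @ 1: {}  — dead — no transitions
rest 'dcadcb' ignored (set empty)
after full input: {}  (accept=1 not in)

Answer: REJECT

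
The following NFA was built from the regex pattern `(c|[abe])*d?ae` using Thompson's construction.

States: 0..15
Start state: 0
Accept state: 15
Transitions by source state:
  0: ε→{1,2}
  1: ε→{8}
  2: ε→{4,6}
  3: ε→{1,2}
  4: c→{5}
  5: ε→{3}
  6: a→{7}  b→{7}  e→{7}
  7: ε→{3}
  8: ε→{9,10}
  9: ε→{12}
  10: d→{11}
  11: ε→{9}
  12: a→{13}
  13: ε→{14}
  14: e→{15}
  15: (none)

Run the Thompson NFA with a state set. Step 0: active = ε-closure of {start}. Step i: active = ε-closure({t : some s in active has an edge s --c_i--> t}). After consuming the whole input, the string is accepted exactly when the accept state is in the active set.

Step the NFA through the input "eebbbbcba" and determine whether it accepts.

start: ε-closure({0}) = {0,1,2,4,6,8,9,10,12}
'e' @ 1: {1,2,3,4,6,7,8,9,10,12}
'e' @ 2: {1,2,3,4,6,7,8,9,10,12}
'b' @ 3: {1,2,3,4,6,7,8,9,10,12}
'b' @ 4: {1,2,3,4,6,7,8,9,10,12}
'b' @ 5: {1,2,3,4,6,7,8,9,10,12}
'b' @ 6: {1,2,3,4,6,7,8,9,10,12}
'c' @ 7: {1,2,3,4,5,6,8,9,10,12}
'b' @ 8: {1,2,3,4,6,7,8,9,10,12}
'a' @ 9: {1,2,3,4,6,7,8,9,10,12,13,14}
after full input: {1,2,3,4,6,7,8,9,10,12,13,14}  (accept=15 not in)

Answer: REJECT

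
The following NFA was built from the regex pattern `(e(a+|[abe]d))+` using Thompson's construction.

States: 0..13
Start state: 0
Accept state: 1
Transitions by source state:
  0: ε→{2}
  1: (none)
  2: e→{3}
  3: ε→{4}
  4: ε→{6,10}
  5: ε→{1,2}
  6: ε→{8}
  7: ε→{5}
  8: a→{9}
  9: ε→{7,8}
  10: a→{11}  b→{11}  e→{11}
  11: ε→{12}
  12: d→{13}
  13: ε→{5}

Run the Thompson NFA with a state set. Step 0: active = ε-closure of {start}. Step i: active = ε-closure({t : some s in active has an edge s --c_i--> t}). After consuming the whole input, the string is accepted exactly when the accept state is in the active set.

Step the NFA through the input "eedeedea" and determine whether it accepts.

Answer: ACCEPT

Steps:
initial (ε-close {0}): {0,2}
'e' @ 1: {3,4,6,8,10}
'e' @ 2: {11,12}
'd' @ 3: {1,2,5,13}  [accepting]
'e' @ 4: {3,4,6,8,10}
'e' @ 5: {11,12}
'd' @ 6: {1,2,5,13}  [accepting]
'e' @ 7: {3,4,6,8,10}
'a' @ 8: {1,2,5,7,8,9,11,12}  [accepting]
final: {1,2,5,7,8,9,11,12}; accept 1 in set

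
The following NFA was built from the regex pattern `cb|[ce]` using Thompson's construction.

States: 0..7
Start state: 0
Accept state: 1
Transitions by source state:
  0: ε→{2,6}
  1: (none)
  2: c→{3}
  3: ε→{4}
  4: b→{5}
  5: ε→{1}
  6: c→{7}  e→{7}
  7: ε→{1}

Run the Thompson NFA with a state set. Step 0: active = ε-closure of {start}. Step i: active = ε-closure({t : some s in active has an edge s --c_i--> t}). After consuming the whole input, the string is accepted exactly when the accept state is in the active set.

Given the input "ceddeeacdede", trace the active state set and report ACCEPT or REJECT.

S₀ = ε-closure({0}) = {0,2,6}
'c' @ 1: {1,3,4,7}  ✓accept
'e' @ 2: {}  — dead — no transitions
rest 'ddeeacdede' ignored (set empty)
end set {} — state 1 not in

Answer: REJECT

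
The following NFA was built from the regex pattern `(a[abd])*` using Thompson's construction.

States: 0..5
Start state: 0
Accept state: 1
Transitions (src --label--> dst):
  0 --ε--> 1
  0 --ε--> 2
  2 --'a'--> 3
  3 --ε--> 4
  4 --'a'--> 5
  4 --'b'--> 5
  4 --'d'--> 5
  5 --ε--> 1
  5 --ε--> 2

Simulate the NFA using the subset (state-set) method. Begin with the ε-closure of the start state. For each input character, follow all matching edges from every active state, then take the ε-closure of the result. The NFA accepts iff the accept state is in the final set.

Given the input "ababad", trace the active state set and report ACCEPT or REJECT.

initial (ε-close {0}): {0,1,2}
'a' @ 1: {3,4}
'b' @ 2: {1,2,5}  (accept∈set)
'a' @ 3: {3,4}
'b' @ 4: {1,2,5}  (accept∈set)
'a' @ 5: {3,4}
'd' @ 6: {1,2,5}  (accept∈set)
final: {1,2,5}; accept 1 in set

Answer: ACCEPT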